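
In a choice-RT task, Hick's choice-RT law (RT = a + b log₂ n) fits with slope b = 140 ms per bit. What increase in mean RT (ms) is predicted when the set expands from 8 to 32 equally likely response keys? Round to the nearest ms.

Only the slope matters, since a is common to both: ΔRT = b·log₂(n₂/n₁).
log₂(32) − log₂(8) = log₂(32/8) = log₂(4) = 2.
ΔRT = 140 × 2.0000 = 280.000 ms.

280 ms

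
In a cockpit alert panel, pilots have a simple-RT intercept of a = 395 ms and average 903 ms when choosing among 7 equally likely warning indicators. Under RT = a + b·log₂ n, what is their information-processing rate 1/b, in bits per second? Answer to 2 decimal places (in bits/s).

5.53 bits/s

Choice component = 903 − 395 = 508 ms over log₂(7) = 2.8074 bits.
b = 508 / 2.8074 = 180.953 ms/bit, so 1/b = 5.526 bits/s.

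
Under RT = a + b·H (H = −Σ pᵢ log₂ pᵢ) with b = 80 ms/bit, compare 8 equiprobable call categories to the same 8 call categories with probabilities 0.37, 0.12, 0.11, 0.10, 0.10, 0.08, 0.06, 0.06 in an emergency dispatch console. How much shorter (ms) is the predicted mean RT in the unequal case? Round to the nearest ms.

Equiprobable entropy H₀ = log₂ 8 = 3.0000 bits.
Skewed entropy H = −Σ pᵢ log₂ pᵢ = 2.6910 bits.
ΔRT = b·(H₀ − H) = 80 × 0.3090 = 24.72 ms.

25 ms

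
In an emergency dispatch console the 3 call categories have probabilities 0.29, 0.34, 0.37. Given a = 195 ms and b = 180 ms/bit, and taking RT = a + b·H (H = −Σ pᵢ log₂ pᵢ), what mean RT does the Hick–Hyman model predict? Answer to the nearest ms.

Entropy contributions −pᵢ log₂ pᵢ: 0.5179, 0.5292, 0.5307; sum H = 1.5778 bits.
RT = a + bH = 195 + 180·1.5778 = 479.01 ms.

479 ms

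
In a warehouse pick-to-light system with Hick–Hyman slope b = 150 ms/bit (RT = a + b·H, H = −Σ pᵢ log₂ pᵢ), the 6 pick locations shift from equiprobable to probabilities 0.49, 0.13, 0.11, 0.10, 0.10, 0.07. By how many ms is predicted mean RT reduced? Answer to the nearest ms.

62 ms

The RT saving is b·ΔH. Equiprobable H₀ = log₂(6) = 2.5850 bits; with the given probabilities H = 2.1702 bits.
b·(H₀ − H) = 150 × (2.5850 − 2.1702) = 62.22 ms.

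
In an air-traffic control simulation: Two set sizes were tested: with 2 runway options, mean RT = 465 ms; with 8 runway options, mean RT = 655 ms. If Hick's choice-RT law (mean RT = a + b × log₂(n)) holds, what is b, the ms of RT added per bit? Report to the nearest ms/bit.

The slope on a log₂ axis is (655 − 465) / (3 − 1) = 95 ms/bit.

95 ms/bit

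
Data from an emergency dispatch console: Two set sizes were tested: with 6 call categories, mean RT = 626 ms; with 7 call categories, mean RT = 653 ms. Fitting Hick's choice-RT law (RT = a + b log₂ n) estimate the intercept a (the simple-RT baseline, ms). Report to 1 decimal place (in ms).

312.2 ms

b = (RT₂ − RT₁)/(log₂ n₂ − log₂ n₁) = (653 − 626)/(2.8074 − 2.5850) = 121.407 ms/bit.
Intercept: a = 626 − 121.407·log₂(6) = 312.167 ms.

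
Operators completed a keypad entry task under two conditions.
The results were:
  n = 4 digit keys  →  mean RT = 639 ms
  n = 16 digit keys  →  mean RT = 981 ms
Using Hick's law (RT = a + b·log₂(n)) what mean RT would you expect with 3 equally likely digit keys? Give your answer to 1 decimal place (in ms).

Solve the two-equation system in a and b:
  b = (981 − 639) / (log₂ 16 − log₂ 4) = 342 / (4 − 2) = 171.000 ms/bit
  a = 639 − 171.000 × 2 = 297.000 ms
Then RT(3) = 297.000 + 171.000 × log₂ 3 = 297.000 + 171.000 × 1.5850 ≈ 568.029 ms.

568.0 ms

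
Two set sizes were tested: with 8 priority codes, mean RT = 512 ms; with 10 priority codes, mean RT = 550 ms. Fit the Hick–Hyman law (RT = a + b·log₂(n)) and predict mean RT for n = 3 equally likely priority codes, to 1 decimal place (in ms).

Fit slope and intercept:
  b = (550 − 512) / (log₂ 10 − log₂ 8) = 38 / (3.3219 − 3) = 118.039 ms/bit
  a = 512 − 118.039 × 3 = 157.884 ms
Then RT(3) = 157.884 + 118.039 × log₂ 3 = 157.884 + 118.039 × 1.5850 ≈ 344.971 ms.

345.0 ms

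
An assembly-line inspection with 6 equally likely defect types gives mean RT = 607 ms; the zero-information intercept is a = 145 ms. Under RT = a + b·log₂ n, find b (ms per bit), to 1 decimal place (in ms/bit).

178.7 ms/bit

log₂(6) = 2.5850 bits.
b = (RT − a)/log₂ n = (607 − 145) / 2.5850 = 178.726 ms/bit.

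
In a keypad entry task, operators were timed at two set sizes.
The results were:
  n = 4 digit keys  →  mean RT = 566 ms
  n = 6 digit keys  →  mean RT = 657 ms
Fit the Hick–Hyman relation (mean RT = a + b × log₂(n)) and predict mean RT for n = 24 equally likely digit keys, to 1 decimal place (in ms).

968.1 ms

RT is linear in log₂ n, so two points fix the line:
  b = (657 − 566) / (log₂ 6 − log₂ 4) = 91 / (2.5850 − 2) = 155.566 ms/bit
  a = 566 − 155.566 × 2 = 254.869 ms
Then RT(24) = 254.869 + 155.566 × log₂ 24 = 254.869 + 155.566 × 4.5850 ≈ 968.131 ms.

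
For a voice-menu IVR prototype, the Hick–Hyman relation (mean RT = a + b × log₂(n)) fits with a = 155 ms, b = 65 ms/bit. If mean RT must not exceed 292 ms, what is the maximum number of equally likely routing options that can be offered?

4

Information budget: (292 − 155)/65 = 2.1077 bits, so n ≤ 2^2.1077 = 4.310 → at most 4.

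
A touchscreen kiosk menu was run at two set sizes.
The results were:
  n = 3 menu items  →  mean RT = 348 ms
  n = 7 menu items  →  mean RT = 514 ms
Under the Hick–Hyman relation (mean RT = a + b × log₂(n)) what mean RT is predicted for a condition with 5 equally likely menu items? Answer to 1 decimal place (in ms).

RT is linear in log₂ n, so two points fix the line:
  b = (514 − 348) / (log₂ 7 − log₂ 3) = 166 / (2.8074 − 1.5850) = 135.799 ms/bit
  a = 348 − 135.799 × 1.5850 = 132.763 ms
Then RT(5) = 132.763 + 135.799 × log₂ 5 = 132.763 + 135.799 × 2.3219 ≈ 448.079 ms.

448.1 ms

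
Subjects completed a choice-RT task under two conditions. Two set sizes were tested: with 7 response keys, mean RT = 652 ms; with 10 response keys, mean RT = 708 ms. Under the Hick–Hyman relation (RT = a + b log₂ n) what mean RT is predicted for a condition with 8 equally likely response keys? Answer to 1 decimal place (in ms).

673.0 ms

Solve the two-equation system in a and b:
  b = (708 − 652) / (log₂ 10 − log₂ 7) = 56 / (3.3219 − 2.8074) = 108.828 ms/bit
  a = 652 − 108.828 × 2.8074 = 346.481 ms
Then RT(8) = 346.481 + 108.828 × log₂ 8 = 346.481 + 108.828 × 3 ≈ 672.965 ms.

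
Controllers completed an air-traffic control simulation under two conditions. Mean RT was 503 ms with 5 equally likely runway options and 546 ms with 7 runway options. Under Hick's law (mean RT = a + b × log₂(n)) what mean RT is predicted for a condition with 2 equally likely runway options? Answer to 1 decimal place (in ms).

Solve the two-equation system in a and b:
  b = (546 − 503) / (log₂ 7 − log₂ 5) = 43 / (2.8074 − 2.3219) = 88.582 ms/bit
  a = 503 − 88.582 × 2.3219 = 297.319 ms
Then RT(2) = 297.319 + 88.582 × log₂ 2 = 297.319 + 88.582 × 1 ≈ 385.901 ms.

385.9 ms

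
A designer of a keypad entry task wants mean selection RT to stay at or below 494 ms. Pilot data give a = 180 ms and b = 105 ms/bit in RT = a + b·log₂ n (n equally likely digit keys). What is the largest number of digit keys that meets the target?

105·log₂ n ≤ 494 − 180 = 314, giving log₂ n ≤ 2.9905 and n ≤ 7.947. The largest whole number is 7.

7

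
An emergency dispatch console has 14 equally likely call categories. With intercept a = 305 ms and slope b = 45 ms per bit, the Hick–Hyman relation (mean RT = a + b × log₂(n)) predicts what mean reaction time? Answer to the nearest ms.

log₂(14) = 3.8074 bits, so RT = 305 + 45 × 3.8074 ≈ 476.331 ms.

476 ms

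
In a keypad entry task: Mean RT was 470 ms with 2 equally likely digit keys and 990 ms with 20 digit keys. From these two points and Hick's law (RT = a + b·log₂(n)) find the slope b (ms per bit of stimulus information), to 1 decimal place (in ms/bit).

156.5 ms/bit

b = (RT₂ − RT₁)/(log₂ n₂ − log₂ n₁) = (990 − 470)/(4.3219 − 1) = 156.536 ms/bit.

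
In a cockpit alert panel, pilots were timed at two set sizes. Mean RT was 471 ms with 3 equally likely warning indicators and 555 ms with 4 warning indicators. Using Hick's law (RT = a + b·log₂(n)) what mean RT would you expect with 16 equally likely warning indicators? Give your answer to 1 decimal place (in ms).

959.8 ms

RT is linear in log₂ n, so two points fix the line:
  b = (555 − 471) / (log₂ 4 − log₂ 3) = 84 / (2 − 1.5850) = 202.391 ms/bit
  a = 471 − 202.391 × 1.5850 = 150.217 ms
Then RT(16) = 150.217 + 202.391 × log₂ 16 = 150.217 + 202.391 × 4 ≈ 959.783 ms.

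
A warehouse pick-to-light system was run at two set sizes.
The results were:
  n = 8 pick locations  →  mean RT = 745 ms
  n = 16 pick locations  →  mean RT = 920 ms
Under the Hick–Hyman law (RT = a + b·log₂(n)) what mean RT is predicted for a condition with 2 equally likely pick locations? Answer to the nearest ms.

RT is linear in log₂ n, so two points fix the line:
  b = (920 − 745) / (log₂ 16 − log₂ 8) = 175 / (4 − 3) = 175 ms/bit
  a = 745 − 175 × 3 = 220 ms
Then RT(2) = 220 + 175 × log₂ 2 = 220 + 175 × 1 ≈ 395.000 ms.

395 ms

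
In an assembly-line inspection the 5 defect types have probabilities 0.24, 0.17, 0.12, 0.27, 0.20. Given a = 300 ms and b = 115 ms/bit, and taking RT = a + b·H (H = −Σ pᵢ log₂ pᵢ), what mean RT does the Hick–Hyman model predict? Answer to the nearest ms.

H = 0.24·log₂(1/0.24) + 0.17·log₂(1/0.17) + 0.12·log₂(1/0.12) + 0.27·log₂(1/0.27) + 0.20·log₂(1/0.20) = 2.2702 bits.
RT = 300 + 115 × 2.2702 = 561.07 ms.

561 ms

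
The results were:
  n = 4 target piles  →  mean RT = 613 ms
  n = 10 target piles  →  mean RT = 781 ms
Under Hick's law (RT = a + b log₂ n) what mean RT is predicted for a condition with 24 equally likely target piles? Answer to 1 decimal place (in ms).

With log₂ n on the abscissa the relation is linear; from the two conditions:
  b = (781 − 613) / (log₂ 10 − log₂ 4) = 168 / (3.3219 − 2) = 127.087 ms/bit
  a = 613 − 127.087 × 2 = 358.826 ms
Then RT(24) = 358.826 + 127.087 × log₂ 24 = 358.826 + 127.087 × 4.5850 ≈ 941.515 ms.

941.5 ms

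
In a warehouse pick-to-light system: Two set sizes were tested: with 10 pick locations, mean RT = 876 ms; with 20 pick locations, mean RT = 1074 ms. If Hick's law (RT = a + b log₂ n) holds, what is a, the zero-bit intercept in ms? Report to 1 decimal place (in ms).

b = (RT₂ − RT₁)/(log₂ n₂ − log₂ n₁) = (1074 − 876)/(4.3219 − 3.3219) = 198.000 ms/bit.
a = RT₁ − b·log₂ n₁ = 876 − 198.000 × 3.3219 = 218.258 ms.

218.3 ms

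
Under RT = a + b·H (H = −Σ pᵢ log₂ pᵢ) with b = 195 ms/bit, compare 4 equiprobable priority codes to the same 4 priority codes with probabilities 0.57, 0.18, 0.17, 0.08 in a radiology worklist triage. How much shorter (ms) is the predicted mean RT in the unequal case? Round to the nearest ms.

71 ms

Equiprobable entropy H₀ = log₂ 4 = 2.0000 bits.
Skewed entropy H = −Σ pᵢ log₂ pᵢ = 1.6337 bits.
ΔRT = b·(H₀ − H) = 195 × 0.3663 = 71.44 ms.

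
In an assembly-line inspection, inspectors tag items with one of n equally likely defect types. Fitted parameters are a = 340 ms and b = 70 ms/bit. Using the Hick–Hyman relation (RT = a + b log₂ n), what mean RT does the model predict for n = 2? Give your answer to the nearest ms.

410 ms

log₂(2) = 1 bits, so RT = 340 + 70 × 1 ≈ 410.000 ms.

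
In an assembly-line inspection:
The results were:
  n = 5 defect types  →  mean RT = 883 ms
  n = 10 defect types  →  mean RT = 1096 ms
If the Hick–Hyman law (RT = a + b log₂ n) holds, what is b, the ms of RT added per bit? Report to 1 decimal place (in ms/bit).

Slope: b = (1096 − 883) / (log₂ 10 − log₂ 5) = 213/1.0000 = 213.000 ms/bit.

213.0 ms/bit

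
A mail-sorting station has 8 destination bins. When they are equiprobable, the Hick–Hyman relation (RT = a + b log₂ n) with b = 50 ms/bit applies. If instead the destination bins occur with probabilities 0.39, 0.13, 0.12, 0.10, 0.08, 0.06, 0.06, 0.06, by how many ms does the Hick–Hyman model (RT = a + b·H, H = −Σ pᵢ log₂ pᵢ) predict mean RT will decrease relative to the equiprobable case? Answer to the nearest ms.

The RT saving is b·ΔH. Equiprobable H₀ = log₂(8) = 3.0000 bits; with the given probabilities H = 2.6338 bits.
b·(H₀ − H) = 50 × (3.0000 − 2.6338) = 18.31 ms.

18 ms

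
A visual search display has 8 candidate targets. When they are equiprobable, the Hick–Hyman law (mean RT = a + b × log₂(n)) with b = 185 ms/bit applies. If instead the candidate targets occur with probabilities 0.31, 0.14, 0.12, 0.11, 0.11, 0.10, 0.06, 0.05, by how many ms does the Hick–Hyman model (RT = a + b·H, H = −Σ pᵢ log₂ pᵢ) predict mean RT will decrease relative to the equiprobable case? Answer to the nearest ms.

41 ms

The RT saving is b·ΔH. Equiprobable H₀ = log₂(8) = 3.0000 bits; with the given probabilities H = 2.7804 bits.
b·(H₀ − H) = 185 × (3.0000 − 2.7804) = 40.63 ms.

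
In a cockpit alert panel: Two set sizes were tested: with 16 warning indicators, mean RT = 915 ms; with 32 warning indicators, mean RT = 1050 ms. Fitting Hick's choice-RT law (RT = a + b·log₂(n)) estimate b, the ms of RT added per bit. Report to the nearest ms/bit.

Slope: b = (1050 − 915) / (log₂ 32 − log₂ 16) = 135/1.0000 = 135 ms/bit.

135 ms/bit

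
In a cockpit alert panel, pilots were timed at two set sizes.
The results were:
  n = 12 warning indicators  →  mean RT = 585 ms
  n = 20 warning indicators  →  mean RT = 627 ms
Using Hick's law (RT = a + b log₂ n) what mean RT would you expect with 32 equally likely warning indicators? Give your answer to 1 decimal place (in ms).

665.6 ms

With log₂ n on the abscissa the relation is linear; from the two conditions:
  b = (627 − 585) / (log₂ 20 − log₂ 12) = 42 / (4.3219 − 3.5850) = 56.990 ms/bit
  a = 585 − 56.990 × 3.5850 = 380.691 ms
Then RT(32) = 380.691 + 56.990 × log₂ 32 = 380.691 + 56.990 × 5 ≈ 665.644 ms.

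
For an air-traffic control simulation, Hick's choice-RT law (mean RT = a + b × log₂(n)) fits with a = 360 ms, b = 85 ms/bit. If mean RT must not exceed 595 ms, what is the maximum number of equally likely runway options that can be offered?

85·log₂ n ≤ 595 − 360 = 235, giving log₂ n ≤ 2.7647 and n ≤ 6.796. The largest whole number is 6.

6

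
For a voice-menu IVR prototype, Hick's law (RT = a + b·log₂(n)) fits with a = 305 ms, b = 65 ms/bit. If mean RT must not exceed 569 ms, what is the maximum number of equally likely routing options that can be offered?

65·log₂ n ≤ 569 − 305 = 264, giving log₂ n ≤ 4.0615 and n ≤ 16.697. The largest whole number is 16.

16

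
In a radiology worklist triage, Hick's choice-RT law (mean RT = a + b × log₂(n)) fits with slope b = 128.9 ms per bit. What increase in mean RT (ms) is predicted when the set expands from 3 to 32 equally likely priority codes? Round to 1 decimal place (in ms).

440.2 ms

Only the slope matters, since a is common to both: ΔRT = b·log₂(n₂/n₁).
log₂(32) − log₂(3) = 5 − 1.5850 = 3.4150.
ΔRT = 128.9 × 3.4150 = 440.198 ms.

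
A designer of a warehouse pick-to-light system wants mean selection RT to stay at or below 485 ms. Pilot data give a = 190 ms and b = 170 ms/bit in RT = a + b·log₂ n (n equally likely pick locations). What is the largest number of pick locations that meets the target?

Information budget: (485 − 190)/170 = 1.7353 bits, so n ≤ 2^1.7353 = 3.329 → at most 3.

3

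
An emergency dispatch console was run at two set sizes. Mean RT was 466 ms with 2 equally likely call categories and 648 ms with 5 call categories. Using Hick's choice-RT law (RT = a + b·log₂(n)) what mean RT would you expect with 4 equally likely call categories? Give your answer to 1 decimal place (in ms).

Solve the two-equation system in a and b:
  b = (648 − 466) / (log₂ 5 − log₂ 2) = 182 / (2.3219 − 1) = 137.678 ms/bit
  a = 466 − 137.678 × 1 = 328.322 ms
Then RT(4) = 328.322 + 137.678 × log₂ 4 = 328.322 + 137.678 × 2 ≈ 603.678 ms.

603.7 ms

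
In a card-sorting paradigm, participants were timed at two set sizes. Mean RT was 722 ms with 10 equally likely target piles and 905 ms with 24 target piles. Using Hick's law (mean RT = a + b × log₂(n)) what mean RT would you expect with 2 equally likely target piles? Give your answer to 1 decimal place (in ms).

385.6 ms

RT is linear in log₂ n, so two points fix the line:
  b = (905 − 722) / (log₂ 24 − log₂ 10) = 183 / (4.5850 − 3.3219) = 144.889 ms/bit
  a = 722 − 144.889 × 3.3219 = 240.689 ms
Then RT(2) = 240.689 + 144.889 × log₂ 2 = 240.689 + 144.889 × 1 ≈ 385.578 ms.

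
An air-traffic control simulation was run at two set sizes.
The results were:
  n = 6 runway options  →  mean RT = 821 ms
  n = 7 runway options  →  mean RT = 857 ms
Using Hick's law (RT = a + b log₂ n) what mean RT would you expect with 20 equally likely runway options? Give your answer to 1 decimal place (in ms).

1102.2 ms

RT is linear in log₂ n, so two points fix the line:
  b = (857 − 821) / (log₂ 7 − log₂ 6) = 36 / (2.8074 − 2.5850) = 161.876 ms/bit
  a = 821 − 161.876 × 2.5850 = 402.557 ms
Then RT(20) = 402.557 + 161.876 × log₂ 20 = 402.557 + 161.876 × 4.3219 ≈ 1102.173 ms.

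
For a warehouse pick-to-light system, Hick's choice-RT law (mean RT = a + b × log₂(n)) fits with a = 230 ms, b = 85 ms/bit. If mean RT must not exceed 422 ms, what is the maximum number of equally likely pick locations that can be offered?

Set 230 + 85·log₂ n ≤ 422 → log₂ n ≤ (422 − 230)/85 = 2.2588.
So n ≤ 2^2.2588 = 4.786; the largest integer n is 4.

4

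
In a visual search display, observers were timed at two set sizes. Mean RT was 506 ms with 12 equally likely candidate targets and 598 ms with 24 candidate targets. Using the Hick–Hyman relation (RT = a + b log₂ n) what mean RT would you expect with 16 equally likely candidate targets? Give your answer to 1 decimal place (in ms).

RT is linear in log₂ n, so two points fix the line:
  b = (598 − 506) / (log₂ 24 − log₂ 12) = 92 / (4.5850 − 3.5850) = 92.000 ms/bit
  a = 506 − 92.000 × 3.5850 = 176.183 ms
Then RT(16) = 176.183 + 92.000 × log₂ 16 = 176.183 + 92.000 × 4 ≈ 544.183 ms.

544.2 ms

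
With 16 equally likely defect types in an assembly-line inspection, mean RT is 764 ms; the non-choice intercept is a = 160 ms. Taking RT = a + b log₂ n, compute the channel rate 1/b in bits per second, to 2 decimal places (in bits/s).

b = (764 − 160)/log₂ 16 = 604/4 = 151.000 ms per bit = 0.15100 s/bit; the reciprocal is 6.623 bits/s.

6.62 bits/s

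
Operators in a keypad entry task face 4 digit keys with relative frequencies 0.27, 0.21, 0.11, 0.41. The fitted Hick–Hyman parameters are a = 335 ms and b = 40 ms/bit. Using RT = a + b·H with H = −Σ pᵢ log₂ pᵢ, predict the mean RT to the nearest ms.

H = 0.27·log₂(1/0.27) + 0.21·log₂(1/0.21) + 0.11·log₂(1/0.11) + 0.41·log₂(1/0.41) = 1.8605 bits.
RT = 335 + 40 × 1.8605 = 409.42 ms.

409 ms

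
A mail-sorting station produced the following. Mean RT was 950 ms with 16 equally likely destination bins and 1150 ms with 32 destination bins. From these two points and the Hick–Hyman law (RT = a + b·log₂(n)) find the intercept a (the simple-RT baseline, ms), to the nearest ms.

150 ms

b = (RT₂ − RT₁)/(log₂ n₂ − log₂ n₁) = (1150 − 950)/(5 − 4) = 200 ms/bit.
Intercept: a = 950 − 200·log₂(16) = 150.000 ms.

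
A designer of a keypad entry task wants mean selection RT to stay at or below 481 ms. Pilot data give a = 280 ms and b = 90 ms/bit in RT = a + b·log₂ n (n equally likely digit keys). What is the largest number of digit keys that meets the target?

90·log₂ n ≤ 481 − 280 = 201, giving log₂ n ≤ 2.2333 and n ≤ 4.702. The largest whole number is 4.

4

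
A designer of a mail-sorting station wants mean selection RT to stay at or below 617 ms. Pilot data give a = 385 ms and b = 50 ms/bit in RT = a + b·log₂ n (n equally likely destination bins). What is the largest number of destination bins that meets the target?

24

50·log₂ n ≤ 617 − 385 = 232, giving log₂ n ≤ 4.6400 and n ≤ 24.933. The largest whole number is 24.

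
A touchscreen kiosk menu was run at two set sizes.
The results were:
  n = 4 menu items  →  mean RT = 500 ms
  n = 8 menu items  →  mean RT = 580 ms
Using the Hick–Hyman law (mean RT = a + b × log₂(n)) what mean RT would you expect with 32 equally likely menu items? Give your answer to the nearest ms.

740 ms

Solve the two-equation system in a and b:
  b = (580 − 500) / (log₂ 8 − log₂ 4) = 80 / (3 − 2) = 80 ms/bit
  a = 500 − 80 × 2 = 340 ms
Then RT(32) = 340 + 80 × log₂ 32 = 340 + 80 × 5 ≈ 740.000 ms.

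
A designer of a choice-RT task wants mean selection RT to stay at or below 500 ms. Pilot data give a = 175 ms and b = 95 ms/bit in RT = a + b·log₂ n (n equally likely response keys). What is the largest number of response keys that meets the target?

10

95·log₂ n ≤ 500 − 175 = 325, giving log₂ n ≤ 3.4211 and n ≤ 10.711. The largest whole number is 10.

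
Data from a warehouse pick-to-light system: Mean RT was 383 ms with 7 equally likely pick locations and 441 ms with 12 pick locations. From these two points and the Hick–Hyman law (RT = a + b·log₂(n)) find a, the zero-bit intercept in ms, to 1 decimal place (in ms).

173.6 ms

Slope: b = (441 − 383) / (log₂ 12 − log₂ 7) = 58/0.7776 = 74.588 ms/bit.
a = RT₁ − b·log₂ n₁ = 383 − 74.588 × 2.8074 = 173.606 ms.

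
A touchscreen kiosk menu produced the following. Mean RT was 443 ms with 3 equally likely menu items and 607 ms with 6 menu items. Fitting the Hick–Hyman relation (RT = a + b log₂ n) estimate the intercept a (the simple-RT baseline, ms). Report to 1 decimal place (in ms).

The slope on a log₂ axis is (607 − 443) / (2.5850 − 1.5850) = 164.000 ms/bit.
Intercept: a = 443 − 164.000·log₂(3) = 183.066 ms.

183.1 ms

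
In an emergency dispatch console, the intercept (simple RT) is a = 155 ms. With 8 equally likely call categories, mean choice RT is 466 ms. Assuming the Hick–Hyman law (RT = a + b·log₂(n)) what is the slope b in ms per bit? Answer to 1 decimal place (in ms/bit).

b = (466 − 155) / log₂(8) = 311 / 3 = 103.667 ms/bit.

103.7 ms/bit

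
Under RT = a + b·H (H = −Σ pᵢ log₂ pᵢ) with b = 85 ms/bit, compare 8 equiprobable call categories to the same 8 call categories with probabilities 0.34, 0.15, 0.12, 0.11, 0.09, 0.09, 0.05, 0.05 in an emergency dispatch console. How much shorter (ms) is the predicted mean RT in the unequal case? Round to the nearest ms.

The RT saving is b·ΔH. Equiprobable H₀ = log₂(8) = 3.0000 bits; with the given probabilities H = 2.7146 bits.
b·(H₀ − H) = 85 × (3.0000 − 2.7146) = 24.26 ms.

24 ms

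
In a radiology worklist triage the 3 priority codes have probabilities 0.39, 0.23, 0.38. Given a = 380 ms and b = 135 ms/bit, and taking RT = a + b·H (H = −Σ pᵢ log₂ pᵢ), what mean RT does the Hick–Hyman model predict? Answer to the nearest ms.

H = 0.39·log₂(1/0.39) + 0.23·log₂(1/0.23) + 0.38·log₂(1/0.38) = 1.5479 bits.
RT = 380 + 135 × 1.5479 = 588.97 ms.

589 ms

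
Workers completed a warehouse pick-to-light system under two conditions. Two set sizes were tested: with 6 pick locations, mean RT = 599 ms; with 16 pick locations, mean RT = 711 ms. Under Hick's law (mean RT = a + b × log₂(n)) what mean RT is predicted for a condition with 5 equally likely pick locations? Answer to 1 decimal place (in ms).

With log₂ n on the abscissa the relation is linear; from the two conditions:
  b = (711 − 599) / (log₂ 16 − log₂ 6) = 112 / (4 − 2.5850) = 79.150 ms/bit
  a = 599 − 79.150 × 2.5850 = 394.401 ms
Then RT(5) = 394.401 + 79.150 × log₂ 5 = 394.401 + 79.150 × 2.3219 ≈ 578.181 ms.

578.2 ms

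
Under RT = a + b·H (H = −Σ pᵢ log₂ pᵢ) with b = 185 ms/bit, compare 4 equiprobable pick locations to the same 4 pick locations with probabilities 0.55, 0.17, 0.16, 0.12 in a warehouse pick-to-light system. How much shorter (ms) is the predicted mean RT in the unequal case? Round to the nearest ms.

The RT saving is b·ΔH. Equiprobable H₀ = log₂(4) = 2.0000 bits; with the given probabilities H = 1.6990 bits.
b·(H₀ − H) = 185 × (2.0000 − 1.6990) = 55.68 ms.

56 ms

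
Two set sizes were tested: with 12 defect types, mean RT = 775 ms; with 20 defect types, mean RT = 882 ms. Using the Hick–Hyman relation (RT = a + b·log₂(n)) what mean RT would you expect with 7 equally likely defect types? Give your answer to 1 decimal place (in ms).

662.1 ms

With log₂ n on the abscissa the relation is linear; from the two conditions:
  b = (882 − 775) / (log₂ 20 − log₂ 12) = 107 / (4.3219 − 3.5850) = 145.190 ms/bit
  a = 775 − 145.190 × 3.5850 = 254.499 ms
Then RT(7) = 254.499 + 145.190 × log₂ 7 = 254.499 + 145.190 × 2.8074 ≈ 662.099 ms.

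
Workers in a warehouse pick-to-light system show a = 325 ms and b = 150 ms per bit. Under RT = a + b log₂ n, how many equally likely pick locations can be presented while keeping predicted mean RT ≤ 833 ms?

10

150·log₂ n ≤ 833 − 325 = 508, giving log₂ n ≤ 3.3867 and n ≤ 10.459. The largest whole number is 10.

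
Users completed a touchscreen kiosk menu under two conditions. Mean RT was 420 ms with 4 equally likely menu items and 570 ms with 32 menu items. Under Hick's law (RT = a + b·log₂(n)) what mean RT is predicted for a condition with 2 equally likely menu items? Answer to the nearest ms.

370 ms

With log₂ n on the abscissa the relation is linear; from the two conditions:
  b = (570 − 420) / (log₂ 32 − log₂ 4) = 150 / (5 − 2) = 50 ms/bit
  a = 420 − 50 × 2 = 320 ms
Then RT(2) = 320 + 50 × log₂ 2 = 320 + 50 × 1 ≈ 370.000 ms.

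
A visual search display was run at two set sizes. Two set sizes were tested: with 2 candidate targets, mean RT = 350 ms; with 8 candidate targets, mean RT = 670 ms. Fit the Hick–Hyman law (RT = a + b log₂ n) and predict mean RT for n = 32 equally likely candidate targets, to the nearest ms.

Solve the two-equation system in a and b:
  b = (670 − 350) / (log₂ 8 − log₂ 2) = 320 / (3 − 1) = 160 ms/bit
  a = 350 − 160 × 1 = 190 ms
Then RT(32) = 190 + 160 × log₂ 32 = 190 + 160 × 5 ≈ 990.000 ms.

990 ms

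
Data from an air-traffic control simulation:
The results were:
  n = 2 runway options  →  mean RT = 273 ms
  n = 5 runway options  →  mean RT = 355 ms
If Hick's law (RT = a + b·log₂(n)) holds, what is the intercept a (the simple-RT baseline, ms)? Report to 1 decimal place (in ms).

Slope: b = (355 − 273) / (log₂ 5 − log₂ 2) = 82/1.3219 = 62.031 ms/bit.
Intercept: a = 273 − 62.031·log₂(2) = 210.969 ms.

211.0 ms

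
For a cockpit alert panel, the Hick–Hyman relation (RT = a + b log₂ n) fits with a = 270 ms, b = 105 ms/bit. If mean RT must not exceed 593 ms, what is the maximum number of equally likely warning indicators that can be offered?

Information budget: (593 − 270)/105 = 3.0762 bits, so n ≤ 2^3.0762 = 8.434 → at most 8.

8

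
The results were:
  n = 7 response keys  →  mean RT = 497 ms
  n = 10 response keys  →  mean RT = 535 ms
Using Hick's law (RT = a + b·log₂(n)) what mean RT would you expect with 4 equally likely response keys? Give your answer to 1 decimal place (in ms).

437.4 ms

Solve the two-equation system in a and b:
  b = (535 − 497) / (log₂ 10 − log₂ 7) = 38 / (3.3219 − 2.8074) = 73.848 ms/bit
  a = 497 − 73.848 × 2.8074 = 289.684 ms
Then RT(4) = 289.684 + 73.848 × log₂ 4 = 289.684 + 73.848 × 2 ≈ 437.379 ms.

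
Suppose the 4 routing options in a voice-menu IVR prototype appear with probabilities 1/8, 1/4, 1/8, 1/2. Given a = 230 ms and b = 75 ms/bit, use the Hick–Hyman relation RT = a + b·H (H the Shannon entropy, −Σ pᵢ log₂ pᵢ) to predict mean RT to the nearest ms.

H = −Σ pᵢ log₂ pᵢ = 0.125·3 + 0.25·2 + 0.125·3 + 0.5·1 = 1.750 bits.
RT = 230 + 75 × 1.750 = 361.25 ms.

361 ms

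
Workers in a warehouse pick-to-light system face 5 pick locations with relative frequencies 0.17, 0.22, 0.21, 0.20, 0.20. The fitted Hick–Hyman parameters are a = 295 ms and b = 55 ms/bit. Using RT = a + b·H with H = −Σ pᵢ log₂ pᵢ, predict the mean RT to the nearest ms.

Entropy contributions −pᵢ log₂ pᵢ: 0.4346, 0.4806, 0.4728, 0.4644, 0.4644; sum H = 2.3168 bits.
RT = a + bH = 295 + 55·2.3168 = 422.42 ms.

422 ms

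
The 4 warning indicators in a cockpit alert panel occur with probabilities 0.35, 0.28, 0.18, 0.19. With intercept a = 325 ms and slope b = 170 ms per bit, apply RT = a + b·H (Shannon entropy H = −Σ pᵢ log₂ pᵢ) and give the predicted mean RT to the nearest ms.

656 ms

H = 0.35·log₂(1/0.35) + 0.28·log₂(1/0.28) + 0.18·log₂(1/0.18) + 0.19·log₂(1/0.19) = 1.9449 bits.
RT = 325 + 170 × 1.9449 = 655.63 ms.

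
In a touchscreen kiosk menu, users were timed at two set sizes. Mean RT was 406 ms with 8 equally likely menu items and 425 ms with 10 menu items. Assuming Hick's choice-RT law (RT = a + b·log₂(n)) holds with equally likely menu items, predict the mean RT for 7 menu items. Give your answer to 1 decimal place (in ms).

Fit slope and intercept:
  b = (425 − 406) / (log₂ 10 − log₂ 8) = 19 / (3.3219 − 3) = 59.019 ms/bit
  a = 406 − 59.019 × 3 = 228.942 ms
Then RT(7) = 228.942 + 59.019 × log₂ 7 = 228.942 + 59.019 × 2.8074 ≈ 394.630 ms.

394.6 ms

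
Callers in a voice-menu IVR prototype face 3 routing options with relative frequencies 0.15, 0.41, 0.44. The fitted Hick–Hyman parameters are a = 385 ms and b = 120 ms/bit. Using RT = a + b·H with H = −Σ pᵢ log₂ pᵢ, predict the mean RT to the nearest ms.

H = 0.15·log₂(1/0.15) + 0.41·log₂(1/0.41) + 0.44·log₂(1/0.44) = 1.4591 bits.
RT = 385 + 120 × 1.4591 = 560.09 ms.

560 ms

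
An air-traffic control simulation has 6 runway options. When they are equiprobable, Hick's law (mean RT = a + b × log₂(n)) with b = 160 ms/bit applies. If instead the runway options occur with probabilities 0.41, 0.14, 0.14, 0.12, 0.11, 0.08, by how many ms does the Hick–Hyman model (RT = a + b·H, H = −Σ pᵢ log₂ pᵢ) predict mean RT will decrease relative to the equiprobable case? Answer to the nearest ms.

41 ms

Equiprobable entropy H₀ = log₂ 6 = 2.5850 bits.
Skewed entropy H = −Σ pᵢ log₂ pᵢ = 2.3305 bits.
ΔRT = b·(H₀ − H) = 160 × 0.2545 = 40.72 ms.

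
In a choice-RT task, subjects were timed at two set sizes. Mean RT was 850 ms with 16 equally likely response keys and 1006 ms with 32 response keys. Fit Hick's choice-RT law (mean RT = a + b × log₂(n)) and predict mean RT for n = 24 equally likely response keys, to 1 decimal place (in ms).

With log₂ n on the abscissa the relation is linear; from the two conditions:
  b = (1006 − 850) / (log₂ 32 − log₂ 16) = 156 / (5 − 4) = 156.000 ms/bit
  a = 850 − 156.000 × 4 = 226.000 ms
Then RT(24) = 226.000 + 156.000 × log₂ 24 = 226.000 + 156.000 × 4.5850 ≈ 941.254 ms.

941.3 ms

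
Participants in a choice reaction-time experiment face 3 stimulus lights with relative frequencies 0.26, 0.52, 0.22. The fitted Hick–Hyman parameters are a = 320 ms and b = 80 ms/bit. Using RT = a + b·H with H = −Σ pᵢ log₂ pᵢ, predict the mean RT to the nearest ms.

438 ms

Entropy contributions −pᵢ log₂ pᵢ: 0.5053, 0.4906, 0.4806; sum H = 1.4764 bits.
RT = a + bH = 320 + 80·1.4764 = 438.12 ms.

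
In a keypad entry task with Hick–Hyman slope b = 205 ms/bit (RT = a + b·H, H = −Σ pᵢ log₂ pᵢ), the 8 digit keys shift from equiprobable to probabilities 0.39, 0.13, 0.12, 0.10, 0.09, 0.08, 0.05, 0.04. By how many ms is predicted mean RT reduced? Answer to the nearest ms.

Equiprobable entropy H₀ = log₂ 8 = 3.0000 bits.
Skewed entropy H = −Σ pᵢ log₂ pᵢ = 2.6177 bits.
ΔRT = b·(H₀ − H) = 205 × 0.3823 = 78.37 ms.

78 ms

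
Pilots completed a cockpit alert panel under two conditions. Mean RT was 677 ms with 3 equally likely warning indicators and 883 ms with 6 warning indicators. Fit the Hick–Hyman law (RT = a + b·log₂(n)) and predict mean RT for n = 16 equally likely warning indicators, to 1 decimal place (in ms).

1174.5 ms

RT is linear in log₂ n, so two points fix the line:
  b = (883 − 677) / (log₂ 6 − log₂ 3) = 206 / (2.5850 − 1.5850) = 206.000 ms/bit
  a = 677 − 206.000 × 1.5850 = 350.498 ms
Then RT(16) = 350.498 + 206.000 × log₂ 16 = 350.498 + 206.000 × 4 ≈ 1174.498 ms.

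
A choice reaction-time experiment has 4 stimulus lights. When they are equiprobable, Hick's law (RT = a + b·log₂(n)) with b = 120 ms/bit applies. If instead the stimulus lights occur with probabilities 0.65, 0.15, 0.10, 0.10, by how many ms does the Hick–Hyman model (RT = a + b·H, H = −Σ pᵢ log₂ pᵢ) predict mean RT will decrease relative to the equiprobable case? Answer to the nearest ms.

63 ms

The RT saving is b·ΔH. Equiprobable H₀ = log₂(4) = 2.0000 bits; with the given probabilities H = 1.4789 bits.
b·(H₀ − H) = 120 × (2.0000 − 1.4789) = 62.53 ms.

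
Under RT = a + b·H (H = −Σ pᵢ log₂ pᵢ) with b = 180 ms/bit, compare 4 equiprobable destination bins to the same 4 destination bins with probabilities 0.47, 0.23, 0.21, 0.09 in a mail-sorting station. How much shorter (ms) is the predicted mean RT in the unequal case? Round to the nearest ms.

The RT saving is b·ΔH. Equiprobable H₀ = log₂(4) = 2.0000 bits; with the given probabilities H = 1.7851 bits.
b·(H₀ − H) = 180 × (2.0000 − 1.7851) = 38.68 ms.

39 ms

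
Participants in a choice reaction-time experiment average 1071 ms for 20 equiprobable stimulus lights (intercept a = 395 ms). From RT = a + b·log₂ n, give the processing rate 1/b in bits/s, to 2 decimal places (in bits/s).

6.39 bits/s

Choice component = 1071 − 395 = 676 ms over log₂(20) = 4.3219 bits.
b = 676 / 4.3219 = 156.412 ms/bit, so 1/b = 6.393 bits/s.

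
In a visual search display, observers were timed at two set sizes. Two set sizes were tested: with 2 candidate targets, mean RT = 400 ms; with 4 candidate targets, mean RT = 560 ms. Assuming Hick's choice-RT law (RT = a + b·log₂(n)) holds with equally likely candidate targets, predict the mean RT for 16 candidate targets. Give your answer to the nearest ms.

With log₂ n on the abscissa the relation is linear; from the two conditions:
  b = (560 − 400) / (log₂ 4 − log₂ 2) = 160 / (2 − 1) = 160 ms/bit
  a = 400 − 160 × 1 = 240 ms
Then RT(16) = 240 + 160 × log₂ 16 = 240 + 160 × 4 ≈ 880.000 ms.

880 ms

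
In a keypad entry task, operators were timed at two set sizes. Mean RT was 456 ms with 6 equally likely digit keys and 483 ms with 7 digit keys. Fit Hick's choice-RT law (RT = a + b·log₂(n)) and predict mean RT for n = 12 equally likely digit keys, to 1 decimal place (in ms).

577.4 ms

Fit slope and intercept:
  b = (483 − 456) / (log₂ 7 − log₂ 6) = 27 / (2.8074 − 2.5850) = 121.407 ms/bit
  a = 456 − 121.407 × 2.5850 = 142.167 ms
Then RT(12) = 142.167 + 121.407 × log₂ 12 = 142.167 + 121.407 × 3.5850 ≈ 577.407 ms.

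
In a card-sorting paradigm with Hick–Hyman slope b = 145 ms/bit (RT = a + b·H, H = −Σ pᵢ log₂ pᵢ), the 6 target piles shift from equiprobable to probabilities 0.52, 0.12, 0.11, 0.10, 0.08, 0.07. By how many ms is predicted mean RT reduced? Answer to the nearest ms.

The RT saving is b·ΔH. Equiprobable H₀ = log₂(6) = 2.5850 bits; with the given probabilities H = 2.1002 bits.
b·(H₀ − H) = 145 × (2.5850 − 2.1002) = 70.29 ms.

70 ms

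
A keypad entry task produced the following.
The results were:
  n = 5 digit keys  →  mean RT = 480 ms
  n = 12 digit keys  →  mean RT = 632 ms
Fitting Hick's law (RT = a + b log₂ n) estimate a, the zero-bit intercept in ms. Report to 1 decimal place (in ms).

b = (RT₂ − RT₁)/(log₂ n₂ − log₂ n₁) = (632 − 480)/(3.5850 − 2.3219) = 120.345 ms/bit.
a = RT₁ − b·log₂ n₁ = 480 − 120.345 × 2.3219 = 200.567 ms.

200.6 ms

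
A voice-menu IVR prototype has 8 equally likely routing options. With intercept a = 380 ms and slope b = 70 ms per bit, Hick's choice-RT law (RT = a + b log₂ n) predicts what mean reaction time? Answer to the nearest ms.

590 ms

log₂(8) = 3 bits, so RT = 380 + 70 × 3 ≈ 590.000 ms.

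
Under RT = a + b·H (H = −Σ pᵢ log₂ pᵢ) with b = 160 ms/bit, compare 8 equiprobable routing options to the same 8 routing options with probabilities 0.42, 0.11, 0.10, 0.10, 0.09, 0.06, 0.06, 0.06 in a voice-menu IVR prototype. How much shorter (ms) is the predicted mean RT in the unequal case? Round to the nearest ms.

The RT saving is b·ΔH. Equiprobable H₀ = log₂(8) = 3.0000 bits; with the given probabilities H = 2.5836 bits.
b·(H₀ − H) = 160 × (3.0000 − 2.5836) = 66.63 ms.

67 ms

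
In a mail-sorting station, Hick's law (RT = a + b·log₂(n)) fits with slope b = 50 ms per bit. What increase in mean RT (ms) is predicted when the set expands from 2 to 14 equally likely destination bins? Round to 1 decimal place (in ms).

The intercept a cancels: ΔRT = b·(log₂ n₂ − log₂ n₁) = b·log₂(n₂/n₁).
log₂(14) − log₂(2) = 3.8074 − 1 = 2.8074.
ΔRT = 50 × 2.8074 = 140.368 ms.

140.4 ms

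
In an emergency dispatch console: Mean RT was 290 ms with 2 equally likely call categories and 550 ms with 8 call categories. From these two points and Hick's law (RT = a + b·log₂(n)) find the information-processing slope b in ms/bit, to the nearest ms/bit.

b = (RT₂ − RT₁)/(log₂ n₂ − log₂ n₁) = (550 − 290)/(3 − 1) = 130 ms/bit.

130 ms/bit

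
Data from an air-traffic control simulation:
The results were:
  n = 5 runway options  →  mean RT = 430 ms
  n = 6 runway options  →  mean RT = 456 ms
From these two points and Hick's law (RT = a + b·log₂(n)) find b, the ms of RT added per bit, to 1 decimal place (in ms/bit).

The slope on a log₂ axis is (456 − 430) / (2.5850 − 2.3219) = 98.846 ms/bit.

98.8 ms/bit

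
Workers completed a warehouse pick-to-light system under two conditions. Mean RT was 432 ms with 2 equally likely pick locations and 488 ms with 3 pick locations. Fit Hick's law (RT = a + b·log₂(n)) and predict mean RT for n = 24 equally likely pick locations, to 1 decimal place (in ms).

Fit slope and intercept:
  b = (488 − 432) / (log₂ 3 − log₂ 2) = 56 / (1.5850 − 1) = 95.733 ms/bit
  a = 432 − 95.733 × 1 = 336.267 ms
Then RT(24) = 336.267 + 95.733 × log₂ 24 = 336.267 + 95.733 × 4.5850 ≈ 775.198 ms.

775.2 ms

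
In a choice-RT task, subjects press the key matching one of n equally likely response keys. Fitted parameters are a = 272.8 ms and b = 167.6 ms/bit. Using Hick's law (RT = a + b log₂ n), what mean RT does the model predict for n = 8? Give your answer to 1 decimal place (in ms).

775.6 ms

log₂(8) = 3 bits, so RT = 272.8 + 167.6 × 3 ≈ 775.600 ms.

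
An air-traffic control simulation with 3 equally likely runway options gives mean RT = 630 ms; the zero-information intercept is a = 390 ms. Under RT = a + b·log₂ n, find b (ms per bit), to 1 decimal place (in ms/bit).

151.4 ms/bit

log₂(3) = 1.5850 bits.
b = (RT − a)/log₂ n = (630 − 390) / 1.5850 = 151.423 ms/bit.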